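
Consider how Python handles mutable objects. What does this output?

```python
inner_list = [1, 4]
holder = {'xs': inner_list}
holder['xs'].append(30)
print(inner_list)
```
[1, 4, 30]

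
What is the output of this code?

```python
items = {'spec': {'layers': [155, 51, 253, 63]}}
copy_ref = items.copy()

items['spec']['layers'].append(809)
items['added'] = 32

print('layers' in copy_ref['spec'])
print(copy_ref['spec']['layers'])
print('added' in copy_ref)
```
True
[155, 51, 253, 63, 809]
False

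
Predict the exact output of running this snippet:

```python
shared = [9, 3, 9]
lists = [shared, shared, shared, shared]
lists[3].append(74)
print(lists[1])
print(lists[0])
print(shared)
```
[9, 3, 9, 74]
[9, 3, 9, 74]
[9, 3, 9, 74]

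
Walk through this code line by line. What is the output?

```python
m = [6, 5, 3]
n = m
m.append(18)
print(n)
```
[6, 5, 3, 18]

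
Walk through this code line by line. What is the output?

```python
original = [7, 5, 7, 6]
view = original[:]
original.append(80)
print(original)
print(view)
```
[7, 5, 7, 6, 80]
[7, 5, 7, 6]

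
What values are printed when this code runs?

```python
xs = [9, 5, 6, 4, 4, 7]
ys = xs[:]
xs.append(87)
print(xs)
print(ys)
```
[9, 5, 6, 4, 4, 7, 87]
[9, 5, 6, 4, 4, 7]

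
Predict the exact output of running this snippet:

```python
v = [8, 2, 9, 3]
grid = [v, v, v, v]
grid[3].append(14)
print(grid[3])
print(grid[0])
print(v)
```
[8, 2, 9, 3, 14]
[8, 2, 9, 3, 14]
[8, 2, 9, 3, 14]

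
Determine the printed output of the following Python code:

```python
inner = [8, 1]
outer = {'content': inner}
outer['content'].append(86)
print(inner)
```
[8, 1, 86]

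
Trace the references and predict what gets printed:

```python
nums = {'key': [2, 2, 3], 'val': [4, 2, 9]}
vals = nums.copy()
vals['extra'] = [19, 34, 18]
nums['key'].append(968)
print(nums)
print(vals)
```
{'key': [2, 2, 3, 968], 'val': [4, 2, 9]}
{'key': [2, 2, 3, 968], 'val': [4, 2, 9], 'extra': [19, 34, 18]}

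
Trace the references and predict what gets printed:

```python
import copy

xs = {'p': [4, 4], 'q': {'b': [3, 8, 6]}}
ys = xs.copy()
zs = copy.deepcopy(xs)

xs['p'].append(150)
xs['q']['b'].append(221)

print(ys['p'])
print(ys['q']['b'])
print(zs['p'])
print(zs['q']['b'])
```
[4, 4, 150]
[3, 8, 6, 221]
[4, 4]
[3, 8, 6]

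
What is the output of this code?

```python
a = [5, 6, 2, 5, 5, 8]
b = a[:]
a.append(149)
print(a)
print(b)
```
[5, 6, 2, 5, 5, 8, 149]
[5, 6, 2, 5, 5, 8]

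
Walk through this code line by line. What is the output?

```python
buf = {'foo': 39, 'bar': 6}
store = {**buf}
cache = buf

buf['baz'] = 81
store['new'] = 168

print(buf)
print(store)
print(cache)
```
{'foo': 39, 'bar': 6, 'baz': 81}
{'foo': 39, 'bar': 6, 'new': 168}
{'foo': 39, 'bar': 6, 'baz': 81}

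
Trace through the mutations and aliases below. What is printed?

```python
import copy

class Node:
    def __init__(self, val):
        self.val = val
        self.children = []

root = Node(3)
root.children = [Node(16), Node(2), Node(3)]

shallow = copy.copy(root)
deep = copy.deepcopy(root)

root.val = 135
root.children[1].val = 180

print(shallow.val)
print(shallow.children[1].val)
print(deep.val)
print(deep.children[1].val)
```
3
180
3
2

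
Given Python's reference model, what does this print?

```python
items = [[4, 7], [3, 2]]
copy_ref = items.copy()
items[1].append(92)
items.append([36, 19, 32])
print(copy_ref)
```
[[4, 7], [3, 2, 92]]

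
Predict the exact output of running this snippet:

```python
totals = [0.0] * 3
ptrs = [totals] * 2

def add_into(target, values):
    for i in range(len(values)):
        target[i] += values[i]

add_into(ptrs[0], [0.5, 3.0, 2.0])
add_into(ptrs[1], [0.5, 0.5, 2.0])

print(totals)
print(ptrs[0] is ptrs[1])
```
[1.0, 3.5, 4.0]
True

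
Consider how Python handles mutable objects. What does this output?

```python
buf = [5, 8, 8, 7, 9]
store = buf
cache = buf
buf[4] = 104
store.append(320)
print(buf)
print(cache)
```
[5, 8, 8, 7, 104, 320]
[5, 8, 8, 7, 104, 320]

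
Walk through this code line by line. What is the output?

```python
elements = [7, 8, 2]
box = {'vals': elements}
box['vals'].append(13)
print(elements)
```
[7, 8, 2, 13]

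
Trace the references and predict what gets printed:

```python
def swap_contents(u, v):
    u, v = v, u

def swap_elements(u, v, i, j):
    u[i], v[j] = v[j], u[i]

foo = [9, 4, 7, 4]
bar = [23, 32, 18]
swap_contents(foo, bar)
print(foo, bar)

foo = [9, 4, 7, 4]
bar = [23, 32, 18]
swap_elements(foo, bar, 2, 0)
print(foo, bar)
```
[9, 4, 7, 4] [23, 32, 18]
[9, 4, 23, 4] [7, 32, 18]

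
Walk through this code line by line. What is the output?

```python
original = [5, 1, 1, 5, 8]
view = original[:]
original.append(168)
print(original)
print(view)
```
[5, 1, 1, 5, 8, 168]
[5, 1, 1, 5, 8]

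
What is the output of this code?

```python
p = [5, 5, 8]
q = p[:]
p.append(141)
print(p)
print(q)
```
[5, 5, 8, 141]
[5, 5, 8]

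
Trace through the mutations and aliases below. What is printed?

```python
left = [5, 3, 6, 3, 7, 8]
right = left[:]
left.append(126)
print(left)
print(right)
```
[5, 3, 6, 3, 7, 8, 126]
[5, 3, 6, 3, 7, 8]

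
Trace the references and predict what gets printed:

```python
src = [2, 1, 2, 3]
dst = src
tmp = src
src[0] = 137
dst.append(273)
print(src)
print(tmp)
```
[137, 1, 2, 3, 273]
[137, 1, 2, 3, 273]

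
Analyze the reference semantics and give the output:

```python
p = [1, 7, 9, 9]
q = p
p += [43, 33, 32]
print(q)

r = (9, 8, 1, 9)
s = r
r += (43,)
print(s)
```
[1, 7, 9, 9, 43, 33, 32]
(9, 8, 1, 9)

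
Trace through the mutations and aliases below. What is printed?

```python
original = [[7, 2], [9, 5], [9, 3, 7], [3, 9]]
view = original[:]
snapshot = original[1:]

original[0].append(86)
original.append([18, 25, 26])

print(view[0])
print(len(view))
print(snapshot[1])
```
[7, 2, 86]
4
[9, 3, 7]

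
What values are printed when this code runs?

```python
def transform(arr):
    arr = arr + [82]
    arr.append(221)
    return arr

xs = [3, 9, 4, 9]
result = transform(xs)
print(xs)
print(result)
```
[3, 9, 4, 9]
[3, 9, 4, 9, 82, 221]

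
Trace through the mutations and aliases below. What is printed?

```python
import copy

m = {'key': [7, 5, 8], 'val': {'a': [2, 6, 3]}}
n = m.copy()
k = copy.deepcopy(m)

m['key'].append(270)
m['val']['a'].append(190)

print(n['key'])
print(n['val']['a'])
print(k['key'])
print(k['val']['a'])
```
[7, 5, 8, 270]
[2, 6, 3, 190]
[7, 5, 8]
[2, 6, 3]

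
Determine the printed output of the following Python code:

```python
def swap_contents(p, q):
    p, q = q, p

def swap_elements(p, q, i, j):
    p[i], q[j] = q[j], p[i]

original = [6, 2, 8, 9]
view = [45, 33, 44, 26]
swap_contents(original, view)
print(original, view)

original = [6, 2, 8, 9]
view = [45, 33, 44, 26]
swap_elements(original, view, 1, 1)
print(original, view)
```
[6, 2, 8, 9] [45, 33, 44, 26]
[6, 33, 8, 9] [45, 2, 44, 26]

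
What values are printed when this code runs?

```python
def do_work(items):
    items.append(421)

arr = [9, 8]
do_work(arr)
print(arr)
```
[9, 8, 421]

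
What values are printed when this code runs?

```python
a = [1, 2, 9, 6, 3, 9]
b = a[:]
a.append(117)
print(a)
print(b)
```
[1, 2, 9, 6, 3, 9, 117]
[1, 2, 9, 6, 3, 9]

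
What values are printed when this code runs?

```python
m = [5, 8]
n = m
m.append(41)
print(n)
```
[5, 8, 41]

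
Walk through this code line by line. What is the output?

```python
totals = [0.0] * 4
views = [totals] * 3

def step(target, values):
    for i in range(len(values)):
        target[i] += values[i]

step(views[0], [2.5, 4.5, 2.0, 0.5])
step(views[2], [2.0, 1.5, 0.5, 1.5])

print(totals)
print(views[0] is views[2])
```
[4.5, 6.0, 2.5, 2.0]
True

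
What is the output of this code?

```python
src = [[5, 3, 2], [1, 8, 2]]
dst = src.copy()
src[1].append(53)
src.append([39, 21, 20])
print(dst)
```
[[5, 3, 2], [1, 8, 2, 53]]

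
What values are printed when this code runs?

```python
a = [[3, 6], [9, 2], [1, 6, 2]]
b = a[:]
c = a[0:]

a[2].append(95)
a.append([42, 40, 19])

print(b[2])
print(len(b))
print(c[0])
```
[1, 6, 2, 95]
3
[3, 6]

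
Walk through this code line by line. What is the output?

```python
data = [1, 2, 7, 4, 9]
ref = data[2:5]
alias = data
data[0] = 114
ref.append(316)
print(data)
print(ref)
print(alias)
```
[114, 2, 7, 4, 9]
[7, 4, 9, 316]
[114, 2, 7, 4, 9]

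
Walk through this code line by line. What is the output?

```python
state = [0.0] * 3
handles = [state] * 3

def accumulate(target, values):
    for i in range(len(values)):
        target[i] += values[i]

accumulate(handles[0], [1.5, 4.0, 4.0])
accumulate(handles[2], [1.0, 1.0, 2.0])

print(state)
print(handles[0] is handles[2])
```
[2.5, 5.0, 6.0]
True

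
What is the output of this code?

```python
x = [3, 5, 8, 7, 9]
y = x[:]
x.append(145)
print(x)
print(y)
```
[3, 5, 8, 7, 9, 145]
[3, 5, 8, 7, 9]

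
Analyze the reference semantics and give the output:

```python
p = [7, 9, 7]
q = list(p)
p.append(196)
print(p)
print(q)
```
[7, 9, 7, 196]
[7, 9, 7]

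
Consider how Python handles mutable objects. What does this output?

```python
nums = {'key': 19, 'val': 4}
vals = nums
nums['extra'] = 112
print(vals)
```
{'key': 19, 'val': 4, 'extra': 112}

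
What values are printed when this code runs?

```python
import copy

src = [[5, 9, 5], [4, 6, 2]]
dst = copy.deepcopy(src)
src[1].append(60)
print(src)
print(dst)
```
[[5, 9, 5], [4, 6, 2, 60]]
[[5, 9, 5], [4, 6, 2]]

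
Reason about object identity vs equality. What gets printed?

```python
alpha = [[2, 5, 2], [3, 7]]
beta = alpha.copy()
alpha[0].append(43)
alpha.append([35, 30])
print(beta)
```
[[2, 5, 2, 43], [3, 7]]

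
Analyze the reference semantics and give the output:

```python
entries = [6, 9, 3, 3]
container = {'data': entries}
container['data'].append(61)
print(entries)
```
[6, 9, 3, 3, 61]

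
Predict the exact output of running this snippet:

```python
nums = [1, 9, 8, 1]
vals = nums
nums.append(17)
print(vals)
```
[1, 9, 8, 1, 17]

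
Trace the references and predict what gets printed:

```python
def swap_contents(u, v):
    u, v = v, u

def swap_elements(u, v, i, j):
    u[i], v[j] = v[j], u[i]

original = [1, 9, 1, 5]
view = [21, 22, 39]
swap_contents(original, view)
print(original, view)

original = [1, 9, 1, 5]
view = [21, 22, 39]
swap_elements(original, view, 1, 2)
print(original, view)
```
[1, 9, 1, 5] [21, 22, 39]
[1, 39, 1, 5] [21, 22, 9]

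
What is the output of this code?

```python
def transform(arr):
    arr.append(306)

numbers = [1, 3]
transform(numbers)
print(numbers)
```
[1, 3, 306]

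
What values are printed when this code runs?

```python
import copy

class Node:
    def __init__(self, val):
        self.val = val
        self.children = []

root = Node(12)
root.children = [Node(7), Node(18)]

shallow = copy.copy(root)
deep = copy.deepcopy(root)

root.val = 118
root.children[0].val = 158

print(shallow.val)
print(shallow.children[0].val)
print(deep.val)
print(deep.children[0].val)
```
12
158
12
7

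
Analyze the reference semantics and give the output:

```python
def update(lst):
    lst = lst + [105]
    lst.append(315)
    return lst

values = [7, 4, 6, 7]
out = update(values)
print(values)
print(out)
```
[7, 4, 6, 7]
[7, 4, 6, 7, 105, 315]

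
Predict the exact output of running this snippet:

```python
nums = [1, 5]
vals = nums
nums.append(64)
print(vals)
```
[1, 5, 64]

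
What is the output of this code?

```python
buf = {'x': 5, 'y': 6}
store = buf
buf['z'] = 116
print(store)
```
{'x': 5, 'y': 6, 'z': 116}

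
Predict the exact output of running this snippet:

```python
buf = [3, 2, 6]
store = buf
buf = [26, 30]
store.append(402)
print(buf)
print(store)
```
[26, 30]
[3, 2, 6, 402]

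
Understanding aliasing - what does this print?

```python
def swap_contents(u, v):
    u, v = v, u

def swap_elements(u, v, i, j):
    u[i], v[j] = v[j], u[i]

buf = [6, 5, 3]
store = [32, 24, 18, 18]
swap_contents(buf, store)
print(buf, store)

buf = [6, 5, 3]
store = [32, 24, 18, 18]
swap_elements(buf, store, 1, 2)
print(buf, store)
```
[6, 5, 3] [32, 24, 18, 18]
[6, 18, 3] [32, 24, 5, 18]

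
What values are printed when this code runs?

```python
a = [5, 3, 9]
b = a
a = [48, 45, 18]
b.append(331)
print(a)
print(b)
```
[48, 45, 18]
[5, 3, 9, 331]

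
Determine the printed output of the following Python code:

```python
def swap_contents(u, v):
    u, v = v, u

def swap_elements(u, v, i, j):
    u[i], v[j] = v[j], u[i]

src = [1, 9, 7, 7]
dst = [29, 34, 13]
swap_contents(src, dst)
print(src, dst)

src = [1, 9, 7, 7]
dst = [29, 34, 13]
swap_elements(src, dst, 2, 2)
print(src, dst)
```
[1, 9, 7, 7] [29, 34, 13]
[1, 9, 13, 7] [29, 34, 7]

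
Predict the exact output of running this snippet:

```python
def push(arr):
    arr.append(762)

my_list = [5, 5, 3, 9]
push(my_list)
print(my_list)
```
[5, 5, 3, 9, 762]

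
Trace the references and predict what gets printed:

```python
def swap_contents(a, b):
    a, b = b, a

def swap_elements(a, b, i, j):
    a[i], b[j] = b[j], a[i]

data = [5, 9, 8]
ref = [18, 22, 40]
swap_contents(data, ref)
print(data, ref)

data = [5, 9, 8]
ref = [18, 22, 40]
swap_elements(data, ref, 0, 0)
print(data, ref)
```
[5, 9, 8] [18, 22, 40]
[18, 9, 8] [5, 22, 40]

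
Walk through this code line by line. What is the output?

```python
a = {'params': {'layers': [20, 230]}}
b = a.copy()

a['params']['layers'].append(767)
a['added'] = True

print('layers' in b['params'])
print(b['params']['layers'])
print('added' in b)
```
True
[20, 230, 767]
False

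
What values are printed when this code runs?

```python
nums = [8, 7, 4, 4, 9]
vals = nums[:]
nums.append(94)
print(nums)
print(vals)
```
[8, 7, 4, 4, 9, 94]
[8, 7, 4, 4, 9]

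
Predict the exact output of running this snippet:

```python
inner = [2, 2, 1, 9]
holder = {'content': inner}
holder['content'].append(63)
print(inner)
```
[2, 2, 1, 9, 63]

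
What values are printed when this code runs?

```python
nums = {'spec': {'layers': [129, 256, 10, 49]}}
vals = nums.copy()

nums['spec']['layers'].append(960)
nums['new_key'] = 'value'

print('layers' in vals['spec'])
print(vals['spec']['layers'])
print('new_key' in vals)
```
True
[129, 256, 10, 49, 960]
False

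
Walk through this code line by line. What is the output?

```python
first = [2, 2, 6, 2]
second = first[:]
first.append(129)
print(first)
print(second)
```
[2, 2, 6, 2, 129]
[2, 2, 6, 2]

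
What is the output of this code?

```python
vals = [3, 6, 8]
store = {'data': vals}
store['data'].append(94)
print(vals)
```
[3, 6, 8, 94]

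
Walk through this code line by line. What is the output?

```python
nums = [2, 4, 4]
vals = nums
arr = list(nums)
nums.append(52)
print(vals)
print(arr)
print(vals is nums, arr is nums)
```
[2, 4, 4, 52]
[2, 4, 4]
True False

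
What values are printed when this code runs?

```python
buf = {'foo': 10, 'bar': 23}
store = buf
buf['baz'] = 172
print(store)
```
{'foo': 10, 'bar': 23, 'baz': 172}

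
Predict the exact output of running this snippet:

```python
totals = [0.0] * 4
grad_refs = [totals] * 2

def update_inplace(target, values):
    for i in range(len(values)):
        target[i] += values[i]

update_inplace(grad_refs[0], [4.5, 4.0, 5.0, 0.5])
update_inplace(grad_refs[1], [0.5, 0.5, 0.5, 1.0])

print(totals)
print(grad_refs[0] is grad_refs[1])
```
[5.0, 4.5, 5.5, 1.5]
True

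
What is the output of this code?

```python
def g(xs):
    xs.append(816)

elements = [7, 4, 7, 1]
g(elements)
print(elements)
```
[7, 4, 7, 1, 816]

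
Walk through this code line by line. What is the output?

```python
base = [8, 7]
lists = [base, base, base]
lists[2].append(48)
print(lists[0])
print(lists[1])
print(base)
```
[8, 7, 48]
[8, 7, 48]
[8, 7, 48]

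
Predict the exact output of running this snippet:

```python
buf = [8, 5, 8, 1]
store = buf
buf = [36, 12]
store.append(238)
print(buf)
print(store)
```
[36, 12]
[8, 5, 8, 1, 238]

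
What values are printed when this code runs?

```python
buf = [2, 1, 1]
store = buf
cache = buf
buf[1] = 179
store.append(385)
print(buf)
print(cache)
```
[2, 179, 1, 385]
[2, 179, 1, 385]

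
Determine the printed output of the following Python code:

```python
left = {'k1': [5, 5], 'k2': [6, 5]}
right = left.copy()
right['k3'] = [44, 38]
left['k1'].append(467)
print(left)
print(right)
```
{'k1': [5, 5, 467], 'k2': [6, 5]}
{'k1': [5, 5, 467], 'k2': [6, 5], 'k3': [44, 38]}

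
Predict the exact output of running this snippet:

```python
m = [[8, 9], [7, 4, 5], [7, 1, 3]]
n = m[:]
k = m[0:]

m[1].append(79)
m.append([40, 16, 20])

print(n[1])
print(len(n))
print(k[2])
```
[7, 4, 5, 79]
3
[7, 1, 3]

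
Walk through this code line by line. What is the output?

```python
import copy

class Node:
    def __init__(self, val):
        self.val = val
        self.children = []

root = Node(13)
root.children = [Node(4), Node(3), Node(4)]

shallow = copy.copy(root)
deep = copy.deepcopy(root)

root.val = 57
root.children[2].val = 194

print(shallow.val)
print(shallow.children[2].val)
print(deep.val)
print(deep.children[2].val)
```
13
194
13
4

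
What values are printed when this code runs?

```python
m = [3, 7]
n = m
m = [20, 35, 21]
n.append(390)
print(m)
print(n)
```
[20, 35, 21]
[3, 7, 390]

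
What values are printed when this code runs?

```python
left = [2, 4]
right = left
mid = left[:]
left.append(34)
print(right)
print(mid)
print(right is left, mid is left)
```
[2, 4, 34]
[2, 4]
True False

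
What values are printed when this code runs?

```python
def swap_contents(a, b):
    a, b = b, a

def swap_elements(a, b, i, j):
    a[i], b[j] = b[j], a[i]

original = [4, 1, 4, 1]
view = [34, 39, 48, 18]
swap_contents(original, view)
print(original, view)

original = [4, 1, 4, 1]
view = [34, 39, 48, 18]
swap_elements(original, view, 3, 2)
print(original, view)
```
[4, 1, 4, 1] [34, 39, 48, 18]
[4, 1, 4, 48] [34, 39, 1, 18]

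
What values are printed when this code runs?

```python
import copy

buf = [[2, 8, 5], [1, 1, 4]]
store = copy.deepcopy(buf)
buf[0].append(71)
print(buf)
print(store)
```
[[2, 8, 5, 71], [1, 1, 4]]
[[2, 8, 5], [1, 1, 4]]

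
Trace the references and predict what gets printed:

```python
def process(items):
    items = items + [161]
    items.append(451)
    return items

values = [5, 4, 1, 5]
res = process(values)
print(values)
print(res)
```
[5, 4, 1, 5]
[5, 4, 1, 5, 161, 451]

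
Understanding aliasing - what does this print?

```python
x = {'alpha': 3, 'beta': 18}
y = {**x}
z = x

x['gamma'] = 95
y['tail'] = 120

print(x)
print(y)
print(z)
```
{'alpha': 3, 'beta': 18, 'gamma': 95}
{'alpha': 3, 'beta': 18, 'tail': 120}
{'alpha': 3, 'beta': 18, 'gamma': 95}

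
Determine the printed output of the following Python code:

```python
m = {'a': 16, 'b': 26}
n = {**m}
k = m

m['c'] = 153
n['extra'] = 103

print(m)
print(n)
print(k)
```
{'a': 16, 'b': 26, 'c': 153}
{'a': 16, 'b': 26, 'extra': 103}
{'a': 16, 'b': 26, 'c': 153}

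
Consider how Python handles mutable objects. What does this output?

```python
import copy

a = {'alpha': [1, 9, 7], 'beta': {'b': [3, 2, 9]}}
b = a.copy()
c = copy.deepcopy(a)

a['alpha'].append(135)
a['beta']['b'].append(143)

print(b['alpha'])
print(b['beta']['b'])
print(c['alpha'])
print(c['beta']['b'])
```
[1, 9, 7, 135]
[3, 2, 9, 143]
[1, 9, 7]
[3, 2, 9]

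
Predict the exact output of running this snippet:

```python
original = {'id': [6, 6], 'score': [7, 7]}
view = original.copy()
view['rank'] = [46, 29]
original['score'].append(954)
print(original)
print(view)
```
{'id': [6, 6], 'score': [7, 7, 954]}
{'id': [6, 6], 'score': [7, 7, 954], 'rank': [46, 29]}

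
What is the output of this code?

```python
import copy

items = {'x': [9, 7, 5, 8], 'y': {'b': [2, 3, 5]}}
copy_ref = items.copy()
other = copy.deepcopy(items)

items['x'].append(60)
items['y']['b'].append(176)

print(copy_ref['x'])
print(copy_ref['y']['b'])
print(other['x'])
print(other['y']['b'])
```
[9, 7, 5, 8, 60]
[2, 3, 5, 176]
[9, 7, 5, 8]
[2, 3, 5]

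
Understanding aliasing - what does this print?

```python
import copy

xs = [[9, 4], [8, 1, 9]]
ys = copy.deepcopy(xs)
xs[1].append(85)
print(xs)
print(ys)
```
[[9, 4], [8, 1, 9, 85]]
[[9, 4], [8, 1, 9]]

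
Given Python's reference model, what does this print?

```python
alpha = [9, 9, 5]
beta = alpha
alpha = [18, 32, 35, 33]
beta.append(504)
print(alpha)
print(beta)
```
[18, 32, 35, 33]
[9, 9, 5, 504]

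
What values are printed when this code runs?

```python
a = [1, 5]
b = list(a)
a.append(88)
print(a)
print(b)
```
[1, 5, 88]
[1, 5]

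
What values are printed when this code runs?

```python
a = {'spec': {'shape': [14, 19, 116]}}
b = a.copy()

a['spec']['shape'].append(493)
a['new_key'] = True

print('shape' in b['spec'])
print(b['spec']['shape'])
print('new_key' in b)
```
True
[14, 19, 116, 493]
False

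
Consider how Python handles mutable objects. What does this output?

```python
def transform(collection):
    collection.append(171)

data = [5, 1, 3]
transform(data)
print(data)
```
[5, 1, 3, 171]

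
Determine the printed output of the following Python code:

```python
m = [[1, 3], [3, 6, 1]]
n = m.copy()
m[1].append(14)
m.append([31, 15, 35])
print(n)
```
[[1, 3], [3, 6, 1, 14]]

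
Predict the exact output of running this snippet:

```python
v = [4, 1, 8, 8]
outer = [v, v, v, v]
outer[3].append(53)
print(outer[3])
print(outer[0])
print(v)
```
[4, 1, 8, 8, 53]
[4, 1, 8, 8, 53]
[4, 1, 8, 8, 53]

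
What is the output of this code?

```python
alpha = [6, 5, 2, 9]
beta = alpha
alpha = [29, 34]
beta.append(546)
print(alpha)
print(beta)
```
[29, 34]
[6, 5, 2, 9, 546]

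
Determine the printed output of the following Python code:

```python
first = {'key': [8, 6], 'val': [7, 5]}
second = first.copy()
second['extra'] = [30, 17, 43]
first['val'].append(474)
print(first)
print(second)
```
{'key': [8, 6], 'val': [7, 5, 474]}
{'key': [8, 6], 'val': [7, 5, 474], 'extra': [30, 17, 43]}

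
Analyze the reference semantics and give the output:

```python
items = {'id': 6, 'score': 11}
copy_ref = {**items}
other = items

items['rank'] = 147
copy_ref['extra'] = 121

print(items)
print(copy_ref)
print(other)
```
{'id': 6, 'score': 11, 'rank': 147}
{'id': 6, 'score': 11, 'extra': 121}
{'id': 6, 'score': 11, 'rank': 147}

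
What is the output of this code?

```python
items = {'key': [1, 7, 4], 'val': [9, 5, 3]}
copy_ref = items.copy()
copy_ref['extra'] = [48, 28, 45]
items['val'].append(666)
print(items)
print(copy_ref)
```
{'key': [1, 7, 4], 'val': [9, 5, 3, 666]}
{'key': [1, 7, 4], 'val': [9, 5, 3, 666], 'extra': [48, 28, 45]}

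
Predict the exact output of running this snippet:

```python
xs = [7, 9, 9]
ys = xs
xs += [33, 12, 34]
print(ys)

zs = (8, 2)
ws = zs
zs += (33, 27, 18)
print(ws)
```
[7, 9, 9, 33, 12, 34]
(8, 2)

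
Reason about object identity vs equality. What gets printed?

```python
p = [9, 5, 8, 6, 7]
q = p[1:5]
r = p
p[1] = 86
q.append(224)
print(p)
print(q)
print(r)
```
[9, 86, 8, 6, 7]
[5, 8, 6, 7, 224]
[9, 86, 8, 6, 7]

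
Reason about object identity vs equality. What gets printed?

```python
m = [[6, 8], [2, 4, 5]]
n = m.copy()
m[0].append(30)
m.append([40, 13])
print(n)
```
[[6, 8, 30], [2, 4, 5]]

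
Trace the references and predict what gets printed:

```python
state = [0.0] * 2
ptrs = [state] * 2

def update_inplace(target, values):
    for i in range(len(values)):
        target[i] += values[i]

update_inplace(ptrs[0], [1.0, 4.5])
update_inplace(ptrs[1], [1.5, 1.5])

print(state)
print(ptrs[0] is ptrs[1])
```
[2.5, 6.0]
True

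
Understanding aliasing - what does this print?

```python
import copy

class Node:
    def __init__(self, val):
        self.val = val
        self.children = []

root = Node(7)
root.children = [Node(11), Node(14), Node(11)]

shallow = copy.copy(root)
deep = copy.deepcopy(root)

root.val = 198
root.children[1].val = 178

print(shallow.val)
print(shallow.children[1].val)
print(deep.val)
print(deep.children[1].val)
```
7
178
7
14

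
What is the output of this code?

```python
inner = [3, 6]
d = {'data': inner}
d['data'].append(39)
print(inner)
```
[3, 6, 39]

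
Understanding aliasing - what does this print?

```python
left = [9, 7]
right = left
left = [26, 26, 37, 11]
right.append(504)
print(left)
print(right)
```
[26, 26, 37, 11]
[9, 7, 504]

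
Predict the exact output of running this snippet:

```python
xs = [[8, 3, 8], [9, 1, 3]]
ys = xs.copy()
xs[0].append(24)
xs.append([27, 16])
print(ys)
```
[[8, 3, 8, 24], [9, 1, 3]]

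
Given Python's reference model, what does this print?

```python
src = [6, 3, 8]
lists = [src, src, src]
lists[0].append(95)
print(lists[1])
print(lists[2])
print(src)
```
[6, 3, 8, 95]
[6, 3, 8, 95]
[6, 3, 8, 95]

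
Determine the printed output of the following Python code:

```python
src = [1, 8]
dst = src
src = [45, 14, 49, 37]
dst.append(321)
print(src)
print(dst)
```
[45, 14, 49, 37]
[1, 8, 321]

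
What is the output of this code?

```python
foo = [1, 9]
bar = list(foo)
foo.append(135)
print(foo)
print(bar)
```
[1, 9, 135]
[1, 9]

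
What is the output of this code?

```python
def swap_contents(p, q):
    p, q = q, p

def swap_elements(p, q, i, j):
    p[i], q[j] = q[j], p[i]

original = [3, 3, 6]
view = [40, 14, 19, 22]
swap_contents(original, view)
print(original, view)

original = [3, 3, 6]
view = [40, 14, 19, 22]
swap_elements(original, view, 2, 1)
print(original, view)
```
[3, 3, 6] [40, 14, 19, 22]
[3, 3, 14] [40, 6, 19, 22]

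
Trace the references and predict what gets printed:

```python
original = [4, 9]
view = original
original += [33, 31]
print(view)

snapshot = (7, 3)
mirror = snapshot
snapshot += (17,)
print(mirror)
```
[4, 9, 33, 31]
(7, 3)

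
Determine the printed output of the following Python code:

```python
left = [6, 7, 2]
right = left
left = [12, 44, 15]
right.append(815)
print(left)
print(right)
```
[12, 44, 15]
[6, 7, 2, 815]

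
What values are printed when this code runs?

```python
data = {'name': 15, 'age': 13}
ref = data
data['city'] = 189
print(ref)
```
{'name': 15, 'age': 13, 'city': 189}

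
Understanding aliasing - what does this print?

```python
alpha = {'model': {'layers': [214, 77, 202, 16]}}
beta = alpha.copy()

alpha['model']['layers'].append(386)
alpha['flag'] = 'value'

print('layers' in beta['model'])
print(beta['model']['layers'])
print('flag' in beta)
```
True
[214, 77, 202, 16, 386]
False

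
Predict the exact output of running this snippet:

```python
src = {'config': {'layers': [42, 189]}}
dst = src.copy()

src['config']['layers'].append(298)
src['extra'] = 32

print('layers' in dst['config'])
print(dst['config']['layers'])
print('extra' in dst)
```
True
[42, 189, 298]
False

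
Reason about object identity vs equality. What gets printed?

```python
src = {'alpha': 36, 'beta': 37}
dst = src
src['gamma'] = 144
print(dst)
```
{'alpha': 36, 'beta': 37, 'gamma': 144}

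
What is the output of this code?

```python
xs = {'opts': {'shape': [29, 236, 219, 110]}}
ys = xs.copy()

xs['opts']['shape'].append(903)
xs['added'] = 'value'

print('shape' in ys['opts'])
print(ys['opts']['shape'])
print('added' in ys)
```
True
[29, 236, 219, 110, 903]
False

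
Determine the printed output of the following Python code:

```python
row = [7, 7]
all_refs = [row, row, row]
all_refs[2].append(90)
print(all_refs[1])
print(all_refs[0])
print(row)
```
[7, 7, 90]
[7, 7, 90]
[7, 7, 90]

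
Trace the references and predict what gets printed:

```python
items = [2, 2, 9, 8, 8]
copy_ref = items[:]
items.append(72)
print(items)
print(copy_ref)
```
[2, 2, 9, 8, 8, 72]
[2, 2, 9, 8, 8]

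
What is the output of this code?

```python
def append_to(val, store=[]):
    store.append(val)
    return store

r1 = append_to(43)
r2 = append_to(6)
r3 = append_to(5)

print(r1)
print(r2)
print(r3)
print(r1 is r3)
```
[43, 6, 5]
[43, 6, 5]
[43, 6, 5]
True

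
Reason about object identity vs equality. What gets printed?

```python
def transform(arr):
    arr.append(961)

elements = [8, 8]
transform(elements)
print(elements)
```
[8, 8, 961]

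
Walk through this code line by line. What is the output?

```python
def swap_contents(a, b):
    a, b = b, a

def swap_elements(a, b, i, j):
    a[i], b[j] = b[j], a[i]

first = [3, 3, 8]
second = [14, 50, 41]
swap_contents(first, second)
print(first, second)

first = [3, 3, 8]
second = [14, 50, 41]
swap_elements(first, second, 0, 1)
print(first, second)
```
[3, 3, 8] [14, 50, 41]
[50, 3, 8] [14, 3, 41]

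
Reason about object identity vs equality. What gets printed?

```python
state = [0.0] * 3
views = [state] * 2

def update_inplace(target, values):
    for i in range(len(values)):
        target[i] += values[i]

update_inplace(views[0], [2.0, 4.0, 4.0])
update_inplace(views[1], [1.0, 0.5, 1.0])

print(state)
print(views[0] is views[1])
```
[3.0, 4.5, 5.0]
True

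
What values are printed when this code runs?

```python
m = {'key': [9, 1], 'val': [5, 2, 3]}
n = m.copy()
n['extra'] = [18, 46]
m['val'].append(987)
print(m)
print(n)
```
{'key': [9, 1], 'val': [5, 2, 3, 987]}
{'key': [9, 1], 'val': [5, 2, 3, 987], 'extra': [18, 46]}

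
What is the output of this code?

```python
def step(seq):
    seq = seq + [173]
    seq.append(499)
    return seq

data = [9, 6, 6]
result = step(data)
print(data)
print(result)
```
[9, 6, 6]
[9, 6, 6, 173, 499]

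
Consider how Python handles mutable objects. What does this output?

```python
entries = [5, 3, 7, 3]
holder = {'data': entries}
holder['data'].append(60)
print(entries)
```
[5, 3, 7, 3, 60]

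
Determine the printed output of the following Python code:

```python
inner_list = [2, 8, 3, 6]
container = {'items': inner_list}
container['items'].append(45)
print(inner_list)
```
[2, 8, 3, 6, 45]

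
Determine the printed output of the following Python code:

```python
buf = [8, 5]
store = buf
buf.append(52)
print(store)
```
[8, 5, 52]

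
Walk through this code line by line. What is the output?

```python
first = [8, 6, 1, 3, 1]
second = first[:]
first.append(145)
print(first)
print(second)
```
[8, 6, 1, 3, 1, 145]
[8, 6, 1, 3, 1]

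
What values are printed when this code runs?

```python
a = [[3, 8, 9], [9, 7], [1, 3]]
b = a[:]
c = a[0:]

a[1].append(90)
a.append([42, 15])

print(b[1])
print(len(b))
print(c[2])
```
[9, 7, 90]
3
[1, 3]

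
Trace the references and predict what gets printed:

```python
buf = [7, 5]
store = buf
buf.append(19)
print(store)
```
[7, 5, 19]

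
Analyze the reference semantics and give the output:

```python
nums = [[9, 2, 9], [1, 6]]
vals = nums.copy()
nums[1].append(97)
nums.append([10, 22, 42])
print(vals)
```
[[9, 2, 9], [1, 6, 97]]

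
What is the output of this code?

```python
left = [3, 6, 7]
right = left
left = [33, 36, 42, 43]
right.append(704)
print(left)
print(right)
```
[33, 36, 42, 43]
[3, 6, 7, 704]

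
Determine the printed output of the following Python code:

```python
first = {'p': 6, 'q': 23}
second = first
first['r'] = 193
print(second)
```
{'p': 6, 'q': 23, 'r': 193}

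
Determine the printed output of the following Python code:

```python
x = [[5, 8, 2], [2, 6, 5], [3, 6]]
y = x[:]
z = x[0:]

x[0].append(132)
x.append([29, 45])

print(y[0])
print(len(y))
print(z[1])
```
[5, 8, 2, 132]
3
[2, 6, 5]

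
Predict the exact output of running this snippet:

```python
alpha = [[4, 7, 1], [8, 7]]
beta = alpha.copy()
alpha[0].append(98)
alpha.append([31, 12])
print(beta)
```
[[4, 7, 1, 98], [8, 7]]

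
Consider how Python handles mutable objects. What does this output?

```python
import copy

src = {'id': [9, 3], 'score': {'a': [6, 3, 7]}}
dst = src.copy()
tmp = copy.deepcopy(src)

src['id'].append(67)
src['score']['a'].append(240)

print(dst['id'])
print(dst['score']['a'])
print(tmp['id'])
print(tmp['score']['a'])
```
[9, 3, 67]
[6, 3, 7, 240]
[9, 3]
[6, 3, 7]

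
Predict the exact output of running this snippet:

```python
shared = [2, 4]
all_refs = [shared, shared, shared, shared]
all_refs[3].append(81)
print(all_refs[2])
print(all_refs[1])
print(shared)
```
[2, 4, 81]
[2, 4, 81]
[2, 4, 81]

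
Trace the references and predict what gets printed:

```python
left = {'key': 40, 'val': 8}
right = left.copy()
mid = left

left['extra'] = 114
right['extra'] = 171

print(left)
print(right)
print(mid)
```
{'key': 40, 'val': 8, 'extra': 114}
{'key': 40, 'val': 8, 'extra': 171}
{'key': 40, 'val': 8, 'extra': 114}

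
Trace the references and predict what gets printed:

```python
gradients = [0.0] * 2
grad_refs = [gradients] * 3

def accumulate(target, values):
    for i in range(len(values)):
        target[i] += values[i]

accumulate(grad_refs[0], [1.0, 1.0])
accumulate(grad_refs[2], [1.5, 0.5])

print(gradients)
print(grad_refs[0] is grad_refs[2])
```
[2.5, 1.5]
True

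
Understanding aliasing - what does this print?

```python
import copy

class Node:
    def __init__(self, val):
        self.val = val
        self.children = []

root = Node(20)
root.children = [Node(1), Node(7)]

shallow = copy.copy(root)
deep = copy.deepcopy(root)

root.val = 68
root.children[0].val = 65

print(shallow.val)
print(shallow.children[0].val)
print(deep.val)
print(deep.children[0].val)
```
20
65
20
1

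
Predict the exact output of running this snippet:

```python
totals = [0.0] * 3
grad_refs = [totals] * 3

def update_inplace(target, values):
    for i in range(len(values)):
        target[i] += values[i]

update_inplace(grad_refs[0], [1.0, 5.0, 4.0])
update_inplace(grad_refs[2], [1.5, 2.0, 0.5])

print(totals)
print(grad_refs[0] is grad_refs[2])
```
[2.5, 7.0, 4.5]
True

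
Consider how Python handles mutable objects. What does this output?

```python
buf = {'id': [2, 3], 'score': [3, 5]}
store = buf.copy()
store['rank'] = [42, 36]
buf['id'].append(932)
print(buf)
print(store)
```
{'id': [2, 3, 932], 'score': [3, 5]}
{'id': [2, 3, 932], 'score': [3, 5], 'rank': [42, 36]}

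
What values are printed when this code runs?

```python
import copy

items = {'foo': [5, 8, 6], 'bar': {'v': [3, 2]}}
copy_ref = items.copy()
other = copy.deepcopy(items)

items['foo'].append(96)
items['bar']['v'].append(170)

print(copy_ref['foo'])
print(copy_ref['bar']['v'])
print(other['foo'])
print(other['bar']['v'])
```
[5, 8, 6, 96]
[3, 2, 170]
[5, 8, 6]
[3, 2]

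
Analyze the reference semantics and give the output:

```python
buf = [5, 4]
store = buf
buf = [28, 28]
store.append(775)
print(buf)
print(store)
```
[28, 28]
[5, 4, 775]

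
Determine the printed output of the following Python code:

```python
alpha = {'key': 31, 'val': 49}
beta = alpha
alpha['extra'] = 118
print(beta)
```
{'key': 31, 'val': 49, 'extra': 118}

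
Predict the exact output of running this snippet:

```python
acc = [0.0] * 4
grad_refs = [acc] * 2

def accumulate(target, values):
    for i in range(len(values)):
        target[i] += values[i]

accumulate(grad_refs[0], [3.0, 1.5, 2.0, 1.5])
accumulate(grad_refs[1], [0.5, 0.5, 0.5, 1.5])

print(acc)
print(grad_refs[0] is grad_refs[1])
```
[3.5, 2.0, 2.5, 3.0]
True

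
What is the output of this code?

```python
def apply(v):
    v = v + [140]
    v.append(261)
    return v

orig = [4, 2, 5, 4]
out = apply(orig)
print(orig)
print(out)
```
[4, 2, 5, 4]
[4, 2, 5, 4, 140, 261]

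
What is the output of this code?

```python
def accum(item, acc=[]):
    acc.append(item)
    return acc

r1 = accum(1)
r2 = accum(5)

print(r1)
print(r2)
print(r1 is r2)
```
[1, 5]
[1, 5]
True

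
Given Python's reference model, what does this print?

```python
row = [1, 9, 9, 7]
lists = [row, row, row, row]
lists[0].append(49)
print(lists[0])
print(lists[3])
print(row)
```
[1, 9, 9, 7, 49]
[1, 9, 9, 7, 49]
[1, 9, 9, 7, 49]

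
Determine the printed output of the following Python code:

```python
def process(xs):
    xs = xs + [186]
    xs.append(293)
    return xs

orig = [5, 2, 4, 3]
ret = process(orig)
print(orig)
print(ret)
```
[5, 2, 4, 3]
[5, 2, 4, 3, 186, 293]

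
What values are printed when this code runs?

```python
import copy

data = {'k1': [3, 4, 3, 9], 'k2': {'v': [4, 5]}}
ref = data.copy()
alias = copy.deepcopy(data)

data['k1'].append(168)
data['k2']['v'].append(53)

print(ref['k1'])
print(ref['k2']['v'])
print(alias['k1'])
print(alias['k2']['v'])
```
[3, 4, 3, 9, 168]
[4, 5, 53]
[3, 4, 3, 9]
[4, 5]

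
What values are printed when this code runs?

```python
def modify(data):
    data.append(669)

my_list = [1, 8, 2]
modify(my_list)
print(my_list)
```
[1, 8, 2, 669]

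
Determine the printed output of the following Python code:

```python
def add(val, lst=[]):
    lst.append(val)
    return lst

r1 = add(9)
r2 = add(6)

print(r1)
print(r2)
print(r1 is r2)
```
[9, 6]
[9, 6]
True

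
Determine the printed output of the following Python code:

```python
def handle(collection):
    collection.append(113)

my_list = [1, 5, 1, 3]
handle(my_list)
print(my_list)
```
[1, 5, 1, 3, 113]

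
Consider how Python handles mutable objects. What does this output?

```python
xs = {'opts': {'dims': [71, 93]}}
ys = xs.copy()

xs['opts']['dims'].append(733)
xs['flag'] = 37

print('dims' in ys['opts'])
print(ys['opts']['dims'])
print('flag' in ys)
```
True
[71, 93, 733]
False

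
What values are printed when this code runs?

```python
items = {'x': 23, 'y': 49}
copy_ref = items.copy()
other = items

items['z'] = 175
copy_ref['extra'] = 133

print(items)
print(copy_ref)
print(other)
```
{'x': 23, 'y': 49, 'z': 175}
{'x': 23, 'y': 49, 'extra': 133}
{'x': 23, 'y': 49, 'z': 175}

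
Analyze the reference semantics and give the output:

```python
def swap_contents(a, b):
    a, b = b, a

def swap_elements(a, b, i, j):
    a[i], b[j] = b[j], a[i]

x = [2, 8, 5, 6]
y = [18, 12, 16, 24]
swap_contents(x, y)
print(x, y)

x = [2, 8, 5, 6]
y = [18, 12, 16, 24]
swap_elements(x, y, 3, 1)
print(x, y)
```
[2, 8, 5, 6] [18, 12, 16, 24]
[2, 8, 5, 12] [18, 6, 16, 24]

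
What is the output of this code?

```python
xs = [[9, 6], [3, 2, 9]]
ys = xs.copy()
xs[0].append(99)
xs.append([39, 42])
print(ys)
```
[[9, 6, 99], [3, 2, 9]]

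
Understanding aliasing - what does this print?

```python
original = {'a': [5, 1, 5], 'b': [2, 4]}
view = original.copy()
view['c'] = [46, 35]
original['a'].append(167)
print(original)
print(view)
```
{'a': [5, 1, 5, 167], 'b': [2, 4]}
{'a': [5, 1, 5, 167], 'b': [2, 4], 'c': [46, 35]}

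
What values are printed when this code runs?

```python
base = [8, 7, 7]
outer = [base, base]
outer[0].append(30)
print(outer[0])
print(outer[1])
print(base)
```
[8, 7, 7, 30]
[8, 7, 7, 30]
[8, 7, 7, 30]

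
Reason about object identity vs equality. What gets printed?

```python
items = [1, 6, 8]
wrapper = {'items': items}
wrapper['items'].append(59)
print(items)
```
[1, 6, 8, 59]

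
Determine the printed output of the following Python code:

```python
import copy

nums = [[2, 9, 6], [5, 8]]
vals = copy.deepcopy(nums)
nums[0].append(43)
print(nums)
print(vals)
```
[[2, 9, 6, 43], [5, 8]]
[[2, 9, 6], [5, 8]]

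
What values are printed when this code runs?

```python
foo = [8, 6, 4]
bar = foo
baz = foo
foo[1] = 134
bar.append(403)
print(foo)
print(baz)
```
[8, 134, 4, 403]
[8, 134, 4, 403]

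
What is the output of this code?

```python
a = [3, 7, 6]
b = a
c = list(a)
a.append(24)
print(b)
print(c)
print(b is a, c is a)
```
[3, 7, 6, 24]
[3, 7, 6]
True False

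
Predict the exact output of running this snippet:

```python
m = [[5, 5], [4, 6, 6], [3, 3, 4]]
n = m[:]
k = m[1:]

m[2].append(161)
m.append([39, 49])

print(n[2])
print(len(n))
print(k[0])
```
[3, 3, 4, 161]
3
[4, 6, 6]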